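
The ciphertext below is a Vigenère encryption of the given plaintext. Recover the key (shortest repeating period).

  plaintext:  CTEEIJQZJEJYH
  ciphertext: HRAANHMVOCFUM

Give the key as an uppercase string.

FYWW

  i= 0: H-C =  5 → F
  i= 1: R-T = 24 → Y
  i= 2: A-E = 22 → W
  i= 3: A-E = 22 → W
  i= 4: N-I =  5 → F
  i= 5: H-J = 24 → Y
  i= 6: M-Q = 22 → W
  i= 7: V-Z = 22 → W
  i= 8: O-J =  5 → F
  i= 9: C-E = 24 → Y
  i=10: F-J = 22 → W
  i=11: U-Y = 22 → W
  i=12: M-H =  5 → F
  shifts repeat with period 4: FYWW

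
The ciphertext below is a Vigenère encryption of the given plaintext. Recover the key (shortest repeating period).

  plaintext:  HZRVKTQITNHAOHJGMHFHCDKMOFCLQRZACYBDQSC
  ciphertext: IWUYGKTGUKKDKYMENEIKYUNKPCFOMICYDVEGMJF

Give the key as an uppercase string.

BXDDWRDY

  i= 0: I-H =  1 → B
  i= 1: W-Z = 23 → X
  i= 2: U-R =  3 → D
  i= 3: Y-V =  3 → D
  i= 4: G-K = 22 → W
  i= 5: K-T = 17 → R
  i= 6: T-Q =  3 → D
  i= 7: G-I = 24 → Y
  i= 8: U-T =  1 → B
  i= 9: K-N = 23 → X
  i=10: K-H =  3 → D
  i=11: D-A =  3 → D
  i=12: K-O = 22 → W
  i=13: Y-H = 17 → R
  i=14: M-J =  3 → D
  i=15: E-G = 24 → Y
  i=16: N-M =  1 → B
  i=17: E-H = 23 → X
  i=18: I-F =  3 → D
  i=19: K-H =  3 → D
  i=20: Y-C = 22 → W
  i=21: U-D = 17 → R
  i=22: N-K =  3 → D
  i=23: K-M = 24 → Y
  i=24: P-O =  1 → B
  i=25: C-F = 23 → X
  i=26: F-C =  3 → D
  i=27: O-L =  3 → D
  i=28: M-Q = 22 → W
  i=29: I-R = 17 → R
  i=30: C-Z =  3 → D
  i=31: Y-A = 24 → Y
  i=32: D-C =  1 → B
  i=33: V-Y = 23 → X
  i=34: E-B =  3 → D
  i=35: G-D =  3 → D
  i=36: M-Q = 22 → W
  i=37: J-S = 17 → R
  i=38: F-C =  3 → D
  shifts repeat with period 8: BXDDWRDY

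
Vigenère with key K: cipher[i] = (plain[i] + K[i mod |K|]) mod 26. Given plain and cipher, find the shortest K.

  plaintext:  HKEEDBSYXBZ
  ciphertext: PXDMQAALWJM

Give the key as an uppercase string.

INZ

  i= 0: P-H =  8 → I
  i= 1: X-K = 13 → N
  i= 2: D-E = 25 → Z
  i= 3: M-E =  8 → I
  i= 4: Q-D = 13 → N
  i= 5: A-B = 25 → Z
  i= 6: A-S =  8 → I
  i= 7: L-Y = 13 → N
  i= 8: W-X = 25 → Z
  i= 9: J-B =  8 → I
  i=10: M-Z = 13 → N
  shifts repeat with period 3: INZ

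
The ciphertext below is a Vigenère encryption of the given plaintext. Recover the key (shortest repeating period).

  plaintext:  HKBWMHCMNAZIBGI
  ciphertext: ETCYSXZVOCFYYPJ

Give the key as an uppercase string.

  i= 0: E-H = 23 → X
  i= 1: T-K =  9 → J
  i= 2: C-B =  1 → B
  i= 3: Y-W =  2 → C
  i= 4: S-M =  6 → G
  i= 5: X-H = 16 → Q
  i= 6: Z-C = 23 → X
  i= 7: V-M =  9 → J
  i= 8: O-N =  1 → B
  i= 9: C-A =  2 → C
  i=10: F-Z =  6 → G
  i=11: Y-I = 16 → Q
  i=12: Y-B = 23 → X
  i=13: P-G =  9 → J
  i=14: J-I =  1 → B
  shifts repeat with period 6: XJBCGQ

XJBCGQ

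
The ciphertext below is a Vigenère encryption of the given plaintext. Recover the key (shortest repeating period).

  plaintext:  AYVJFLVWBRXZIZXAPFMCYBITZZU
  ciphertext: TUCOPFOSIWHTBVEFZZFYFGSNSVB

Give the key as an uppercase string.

TWHFKU

  i= 0: T-A = 19 → T
  i= 1: U-Y = 22 → W
  i= 2: C-V =  7 → H
  i= 3: O-J =  5 → F
  i= 4: P-F = 10 → K
  i= 5: F-L = 20 → U
  i= 6: O-V = 19 → T
  i= 7: S-W = 22 → W
  i= 8: I-B =  7 → H
  i= 9: W-R =  5 → F
  i=10: H-X = 10 → K
  i=11: T-Z = 20 → U
  i=12: B-I = 19 → T
  i=13: V-Z = 22 → W
  i=14: E-X =  7 → H
  i=15: F-A =  5 → F
  i=16: Z-P = 10 → K
  i=17: Z-F = 20 → U
  i=18: F-M = 19 → T
  i=19: Y-C = 22 → W
  i=20: F-Y =  7 → H
  i=21: G-B =  5 → F
  i=22: S-I = 10 → K
  i=23: N-T = 20 → U
  i=24: S-Z = 19 → T
  i=25: V-Z = 22 → W
  i=26: B-U =  7 → H
  shifts repeat with period 6: TWHFKU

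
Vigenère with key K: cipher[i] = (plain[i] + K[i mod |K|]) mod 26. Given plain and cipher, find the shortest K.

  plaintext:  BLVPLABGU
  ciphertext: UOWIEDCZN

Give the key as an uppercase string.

  i= 0: U-B = 19 → T
  i= 1: O-L =  3 → D
  i= 2: W-V =  1 → B
  i= 3: I-P = 19 → T
  i= 4: E-L = 19 → T
  i= 5: D-A =  3 → D
  i= 6: C-B =  1 → B
  i= 7: Z-G = 19 → T
  i= 8: N-U = 19 → T
  shifts repeat with period 4: TDBT

TDBT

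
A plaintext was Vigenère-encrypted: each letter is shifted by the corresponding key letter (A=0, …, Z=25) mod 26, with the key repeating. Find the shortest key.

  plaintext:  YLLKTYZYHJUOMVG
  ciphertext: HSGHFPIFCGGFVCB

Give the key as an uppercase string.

JHVXMR

  i= 0: H-Y =  9 → J
  i= 1: S-L =  7 → H
  i= 2: G-L = 21 → V
  i= 3: H-K = 23 → X
  i= 4: F-T = 12 → M
  i= 5: P-Y = 17 → R
  i= 6: I-Z =  9 → J
  i= 7: F-Y =  7 → H
  i= 8: C-H = 21 → V
  i= 9: G-J = 23 → X
  i=10: G-U = 12 → M
  i=11: F-O = 17 → R
  i=12: V-M =  9 → J
  i=13: C-V =  7 → H
  i=14: B-G = 21 → V
  shifts repeat with period 6: JHVXMR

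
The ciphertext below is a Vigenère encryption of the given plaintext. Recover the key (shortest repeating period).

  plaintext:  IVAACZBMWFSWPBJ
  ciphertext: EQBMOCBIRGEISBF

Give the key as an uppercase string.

WVBMMDA

  i= 0: E-I = 22 → W
  i= 1: Q-V = 21 → V
  i= 2: B-A =  1 → B
  i= 3: M-A = 12 → M
  i= 4: O-C = 12 → M
  i= 5: C-Z =  3 → D
  i= 6: B-B =  0 → A
  i= 7: I-M = 22 → W
  i= 8: R-W = 21 → V
  i= 9: G-F =  1 → B
  i=10: E-S = 12 → M
  i=11: I-W = 12 → M
  i=12: S-P =  3 → D
  i=13: B-B =  0 → A
  i=14: F-J = 22 → W
  shifts repeat with period 7: WVBMMDA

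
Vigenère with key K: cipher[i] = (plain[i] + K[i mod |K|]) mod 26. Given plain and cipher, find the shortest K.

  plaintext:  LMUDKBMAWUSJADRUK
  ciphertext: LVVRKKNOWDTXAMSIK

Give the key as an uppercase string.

  i= 0: L-L =  0 → A
  i= 1: V-M =  9 → J
  i= 2: V-U =  1 → B
  i= 3: R-D = 14 → O
  i= 4: K-K =  0 → A
  i= 5: K-B =  9 → J
  i= 6: N-M =  1 → B
  i= 7: O-A = 14 → O
  i= 8: W-W =  0 → A
  i= 9: D-U =  9 → J
  i=10: T-S =  1 → B
  i=11: X-J = 14 → O
  i=12: A-A =  0 → A
  i=13: M-D =  9 → J
  i=14: S-R =  1 → B
  i=15: I-U = 14 → O
  i=16: K-K =  0 → A
  shifts repeat with period 4: AJBO

AJBO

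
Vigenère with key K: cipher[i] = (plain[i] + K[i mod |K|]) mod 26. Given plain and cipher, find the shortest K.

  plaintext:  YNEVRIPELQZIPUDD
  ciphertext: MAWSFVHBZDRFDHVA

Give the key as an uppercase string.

  i= 0: M-Y = 14 → O
  i= 1: A-N = 13 → N
  i= 2: W-E = 18 → S
  i= 3: S-V = 23 → X
  i= 4: F-R = 14 → O
  i= 5: V-I = 13 → N
  i= 6: H-P = 18 → S
  i= 7: B-E = 23 → X
  i= 8: Z-L = 14 → O
  i= 9: D-Q = 13 → N
  i=10: R-Z = 18 → S
  i=11: F-I = 23 → X
  i=12: D-P = 14 → O
  i=13: H-U = 13 → N
  i=14: V-D = 18 → S
  i=15: A-D = 23 → X
  shifts repeat with period 4: ONSX

ONSX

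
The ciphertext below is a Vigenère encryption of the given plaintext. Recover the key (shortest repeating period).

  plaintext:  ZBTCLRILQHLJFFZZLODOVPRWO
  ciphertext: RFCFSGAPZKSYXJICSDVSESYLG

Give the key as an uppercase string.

SEJDHP

  i= 0: R-Z = 18 → S
  i= 1: F-B =  4 → E
  i= 2: C-T =  9 → J
  i= 3: F-C =  3 → D
  i= 4: S-L =  7 → H
  i= 5: G-R = 15 → P
  i= 6: A-I = 18 → S
  i= 7: P-L =  4 → E
  i= 8: Z-Q =  9 → J
  i= 9: K-H =  3 → D
  i=10: S-L =  7 → H
  i=11: Y-J = 15 → P
  i=12: X-F = 18 → S
  i=13: J-F =  4 → E
  i=14: I-Z =  9 → J
  i=15: C-Z =  3 → D
  i=16: S-L =  7 → H
  i=17: D-O = 15 → P
  i=18: V-D = 18 → S
  i=19: S-O =  4 → E
  i=20: E-V =  9 → J
  i=21: S-P =  3 → D
  i=22: Y-R =  7 → H
  i=23: L-W = 15 → P
  i=24: G-O = 18 → S
  shifts repeat with period 6: SEJDHP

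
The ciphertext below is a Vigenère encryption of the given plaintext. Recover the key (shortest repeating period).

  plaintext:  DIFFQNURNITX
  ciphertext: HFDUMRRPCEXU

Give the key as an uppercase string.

EXYPW

  i= 0: H-D =  4 → E
  i= 1: F-I = 23 → X
  i= 2: D-F = 24 → Y
  i= 3: U-F = 15 → P
  i= 4: M-Q = 22 → W
  i= 5: R-N =  4 → E
  i= 6: R-U = 23 → X
  i= 7: P-R = 24 → Y
  i= 8: C-N = 15 → P
  i= 9: E-I = 22 → W
  i=10: X-T =  4 → E
  i=11: U-X = 23 → X
  shifts repeat with period 5: EXYPW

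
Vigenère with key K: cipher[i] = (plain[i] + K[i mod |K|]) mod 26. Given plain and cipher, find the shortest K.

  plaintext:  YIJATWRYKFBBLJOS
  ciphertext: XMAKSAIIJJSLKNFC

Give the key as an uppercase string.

  i= 0: X-Y = 25 → Z
  i= 1: M-I =  4 → E
  i= 2: A-J = 17 → R
  i= 3: K-A = 10 → K
  i= 4: S-T = 25 → Z
  i= 5: A-W =  4 → E
  i= 6: I-R = 17 → R
  i= 7: I-Y = 10 → K
  i= 8: J-K = 25 → Z
  i= 9: J-F =  4 → E
  i=10: S-B = 17 → R
  i=11: L-B = 10 → K
  i=12: K-L = 25 → Z
  i=13: N-J =  4 → E
  i=14: F-O = 17 → R
  i=15: C-S = 10 → K
  shifts repeat with period 4: ZERK

ZERK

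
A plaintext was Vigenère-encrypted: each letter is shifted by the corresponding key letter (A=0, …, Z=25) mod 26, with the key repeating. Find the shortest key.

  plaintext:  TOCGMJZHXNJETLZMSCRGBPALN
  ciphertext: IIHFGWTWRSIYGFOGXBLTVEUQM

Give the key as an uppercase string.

PUFZUNU

  i= 0: I-T = 15 → P
  i= 1: I-O = 20 → U
  i= 2: H-C =  5 → F
  i= 3: F-G = 25 → Z
  i= 4: G-M = 20 → U
  i= 5: W-J = 13 → N
  i= 6: T-Z = 20 → U
  i= 7: W-H = 15 → P
  i= 8: R-X = 20 → U
  i= 9: S-N =  5 → F
  i=10: I-J = 25 → Z
  i=11: Y-E = 20 → U
  i=12: G-T = 13 → N
  i=13: F-L = 20 → U
  i=14: O-Z = 15 → P
  i=15: G-M = 20 → U
  i=16: X-S =  5 → F
  i=17: B-C = 25 → Z
  i=18: L-R = 20 → U
  i=19: T-G = 13 → N
  i=20: V-B = 20 → U
  i=21: E-P = 15 → P
  i=22: U-A = 20 → U
  i=23: Q-L =  5 → F
  i=24: M-N = 25 → Z
  shifts repeat with period 7: PUFZUNU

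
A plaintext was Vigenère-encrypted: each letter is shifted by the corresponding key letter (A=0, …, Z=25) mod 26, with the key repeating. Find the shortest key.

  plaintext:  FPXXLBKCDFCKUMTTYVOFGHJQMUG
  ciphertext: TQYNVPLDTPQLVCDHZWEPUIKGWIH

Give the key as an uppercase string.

  i= 0: T-F = 14 → O
  i= 1: Q-P =  1 → B
  i= 2: Y-X =  1 → B
  i= 3: N-X = 16 → Q
  i= 4: V-L = 10 → K
  i= 5: P-B = 14 → O
  i= 6: L-K =  1 → B
  i= 7: D-C =  1 → B
  i= 8: T-D = 16 → Q
  i= 9: P-F = 10 → K
  i=10: Q-C = 14 → O
  i=11: L-K =  1 → B
  i=12: V-U =  1 → B
  i=13: C-M = 16 → Q
  i=14: D-T = 10 → K
  i=15: H-T = 14 → O
  i=16: Z-Y =  1 → B
  i=17: W-V =  1 → B
  i=18: E-O = 16 → Q
  i=19: P-F = 10 → K
  i=20: U-G = 14 → O
  i=21: I-H =  1 → B
  i=22: K-J =  1 → B
  i=23: G-Q = 16 → Q
  i=24: W-M = 10 → K
  i=25: I-U = 14 → O
  i=26: H-G =  1 → B
  shifts repeat with period 5: OBBQK

OBBQK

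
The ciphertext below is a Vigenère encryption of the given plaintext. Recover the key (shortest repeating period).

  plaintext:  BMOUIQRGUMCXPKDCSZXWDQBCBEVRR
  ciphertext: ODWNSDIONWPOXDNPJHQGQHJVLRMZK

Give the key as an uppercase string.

  i= 0: O-B = 13 → N
  i= 1: D-M = 17 → R
  i= 2: W-O =  8 → I
  i= 3: N-U = 19 → T
  i= 4: S-I = 10 → K
  i= 5: D-Q = 13 → N
  i= 6: I-R = 17 → R
  i= 7: O-G =  8 → I
  i= 8: N-U = 19 → T
  i= 9: W-M = 10 → K
  i=10: P-C = 13 → N
  i=11: O-X = 17 → R
  i=12: X-P =  8 → I
  i=13: D-K = 19 → T
  i=14: N-D = 10 → K
  i=15: P-C = 13 → N
  i=16: J-S = 17 → R
  i=17: H-Z =  8 → I
  i=18: Q-X = 19 → T
  i=19: G-W = 10 → K
  i=20: Q-D = 13 → N
  i=21: H-Q = 17 → R
  i=22: J-B =  8 → I
  i=23: V-C = 19 → T
  i=24: L-B = 10 → K
  i=25: R-E = 13 → N
  i=26: M-V = 17 → R
  i=27: Z-R =  8 → I
  i=28: K-R = 19 → T
  shifts repeat with period 5: NRITK

NRITK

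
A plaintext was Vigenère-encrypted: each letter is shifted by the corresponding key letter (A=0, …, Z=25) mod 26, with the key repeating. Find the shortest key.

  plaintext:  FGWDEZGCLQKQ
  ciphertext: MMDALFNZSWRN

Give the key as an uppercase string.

HGHX

  i= 0: M-F =  7 → H
  i= 1: M-G =  6 → G
  i= 2: D-W =  7 → H
  i= 3: A-D = 23 → X
  i= 4: L-E =  7 → H
  i= 5: F-Z =  6 → G
  i= 6: N-G =  7 → H
  i= 7: Z-C = 23 → X
  i= 8: S-L =  7 → H
  i= 9: W-Q =  6 → G
  i=10: R-K =  7 → H
  i=11: N-Q = 23 → X
  shifts repeat with period 4: HGHX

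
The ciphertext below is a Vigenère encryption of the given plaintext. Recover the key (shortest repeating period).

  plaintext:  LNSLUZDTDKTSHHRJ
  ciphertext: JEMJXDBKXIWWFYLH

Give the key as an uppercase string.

YRUYDE

  i= 0: J-L = 24 → Y
  i= 1: E-N = 17 → R
  i= 2: M-S = 20 → U
  i= 3: J-L = 24 → Y
  i= 4: X-U =  3 → D
  i= 5: D-Z =  4 → E
  i= 6: B-D = 24 → Y
  i= 7: K-T = 17 → R
  i= 8: X-D = 20 → U
  i= 9: I-K = 24 → Y
  i=10: W-T =  3 → D
  i=11: W-S =  4 → E
  i=12: F-H = 24 → Y
  i=13: Y-H = 17 → R
  i=14: L-R = 20 → U
  i=15: H-J = 24 → Y
  shifts repeat with period 6: YRUYDE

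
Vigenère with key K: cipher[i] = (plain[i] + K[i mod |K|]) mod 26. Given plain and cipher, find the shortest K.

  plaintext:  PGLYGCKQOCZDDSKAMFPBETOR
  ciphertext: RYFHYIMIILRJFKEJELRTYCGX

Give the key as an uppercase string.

CSUJSG

  i= 0: R-P =  2 → C
  i= 1: Y-G = 18 → S
  i= 2: F-L = 20 → U
  i= 3: H-Y =  9 → J
  i= 4: Y-G = 18 → S
  i= 5: I-C =  6 → G
  i= 6: M-K =  2 → C
  i= 7: I-Q = 18 → S
  i= 8: I-O = 20 → U
  i= 9: L-C =  9 → J
  i=10: R-Z = 18 → S
  i=11: J-D =  6 → G
  i=12: F-D =  2 → C
  i=13: K-S = 18 → S
  i=14: E-K = 20 → U
  i=15: J-A =  9 → J
  i=16: E-M = 18 → S
  i=17: L-F =  6 → G
  i=18: R-P =  2 → C
  i=19: T-B = 18 → S
  i=20: Y-E = 20 → U
  i=21: C-T =  9 → J
  i=22: G-O = 18 → S
  i=23: X-R =  6 → G
  shifts repeat with period 6: CSUJSG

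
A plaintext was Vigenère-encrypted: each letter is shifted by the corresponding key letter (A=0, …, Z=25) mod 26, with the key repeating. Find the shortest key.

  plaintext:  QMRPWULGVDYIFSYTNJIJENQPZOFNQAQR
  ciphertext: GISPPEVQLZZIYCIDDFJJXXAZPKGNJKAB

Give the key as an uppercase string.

  i= 0: G-Q = 16 → Q
  i= 1: I-M = 22 → W
  i= 2: S-R =  1 → B
  i= 3: P-P =  0 → A
  i= 4: P-W = 19 → T
  i= 5: E-U = 10 → K
  i= 6: V-L = 10 → K
  i= 7: Q-G = 10 → K
  i= 8: L-V = 16 → Q
  i= 9: Z-D = 22 → W
  i=10: Z-Y =  1 → B
  i=11: I-I =  0 → A
  i=12: Y-F = 19 → T
  i=13: C-S = 10 → K
  i=14: I-Y = 10 → K
  i=15: D-T = 10 → K
  i=16: D-N = 16 → Q
  i=17: F-J = 22 → W
  i=18: J-I =  1 → B
  i=19: J-J =  0 → A
  i=20: X-E = 19 → T
  i=21: X-N = 10 → K
  i=22: A-Q = 10 → K
  i=23: Z-P = 10 → K
  i=24: P-Z = 16 → Q
  i=25: K-O = 22 → W
  i=26: G-F =  1 → B
  i=27: N-N =  0 → A
  i=28: J-Q = 19 → T
  i=29: K-A = 10 → K
  i=30: A-Q = 10 → K
  i=31: B-R = 10 → K
  shifts repeat with period 8: QWBATKKK

QWBATKKK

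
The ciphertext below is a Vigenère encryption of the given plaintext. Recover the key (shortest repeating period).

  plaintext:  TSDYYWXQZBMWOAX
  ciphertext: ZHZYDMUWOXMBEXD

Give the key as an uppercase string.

GPWAFQX

  i= 0: Z-T =  6 → G
  i= 1: H-S = 15 → P
  i= 2: Z-D = 22 → W
  i= 3: Y-Y =  0 → A
  i= 4: D-Y =  5 → F
  i= 5: M-W = 16 → Q
  i= 6: U-X = 23 → X
  i= 7: W-Q =  6 → G
  i= 8: O-Z = 15 → P
  i= 9: X-B = 22 → W
  i=10: M-M =  0 → A
  i=11: B-W =  5 → F
  i=12: E-O = 16 → Q
  i=13: X-A = 23 → X
  i=14: D-X =  6 → G
  shifts repeat with period 7: GPWAFQX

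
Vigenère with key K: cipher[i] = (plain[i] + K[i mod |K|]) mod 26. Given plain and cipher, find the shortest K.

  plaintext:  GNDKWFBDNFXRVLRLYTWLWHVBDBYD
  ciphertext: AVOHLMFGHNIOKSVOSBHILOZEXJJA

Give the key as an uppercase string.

UILXPHED

  i= 0: A-G = 20 → U
  i= 1: V-N =  8 → I
  i= 2: O-D = 11 → L
  i= 3: H-K = 23 → X
  i= 4: L-W = 15 → P
  i= 5: M-F =  7 → H
  i= 6: F-B =  4 → E
  i= 7: G-D =  3 → D
  i= 8: H-N = 20 → U
  i= 9: N-F =  8 → I
  i=10: I-X = 11 → L
  i=11: O-R = 23 → X
  i=12: K-V = 15 → P
  i=13: S-L =  7 → H
  i=14: V-R =  4 → E
  i=15: O-L =  3 → D
  i=16: S-Y = 20 → U
  i=17: B-T =  8 → I
  i=18: H-W = 11 → L
  i=19: I-L = 23 → X
  i=20: L-W = 15 → P
  i=21: O-H =  7 → H
  i=22: Z-V =  4 → E
  i=23: E-B =  3 → D
  i=24: X-D = 20 → U
  i=25: J-B =  8 → I
  i=26: J-Y = 11 → L
  i=27: A-D = 23 → X
  shifts repeat with period 8: UILXPHED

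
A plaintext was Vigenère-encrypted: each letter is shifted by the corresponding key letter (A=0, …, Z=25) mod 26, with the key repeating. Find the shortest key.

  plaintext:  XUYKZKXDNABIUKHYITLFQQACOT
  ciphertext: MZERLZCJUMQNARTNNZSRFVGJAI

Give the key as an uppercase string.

  i= 0: M-X = 15 → P
  i= 1: Z-U =  5 → F
  i= 2: E-Y =  6 → G
  i= 3: R-K =  7 → H
  i= 4: L-Z = 12 → M
  i= 5: Z-K = 15 → P
  i= 6: C-X =  5 → F
  i= 7: J-D =  6 → G
  i= 8: U-N =  7 → H
  i= 9: M-A = 12 → M
  i=10: Q-B = 15 → P
  i=11: N-I =  5 → F
  i=12: A-U =  6 → G
  i=13: R-K =  7 → H
  i=14: T-H = 12 → M
  i=15: N-Y = 15 → P
  i=16: N-I =  5 → F
  i=17: Z-T =  6 → G
  i=18: S-L =  7 → H
  i=19: R-F = 12 → M
  i=20: F-Q = 15 → P
  i=21: V-Q =  5 → F
  i=22: G-A =  6 → G
  i=23: J-C =  7 → H
  i=24: A-O = 12 → M
  i=25: I-T = 15 → P
  shifts repeat with period 5: PFGHM

PFGHM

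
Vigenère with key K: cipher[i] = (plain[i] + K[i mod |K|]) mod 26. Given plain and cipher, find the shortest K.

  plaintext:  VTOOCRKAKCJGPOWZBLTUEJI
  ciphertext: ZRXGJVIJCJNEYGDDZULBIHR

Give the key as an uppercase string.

  i= 0: Z-V =  4 → E
  i= 1: R-T = 24 → Y
  i= 2: X-O =  9 → J
  i= 3: G-O = 18 → S
  i= 4: J-C =  7 → H
  i= 5: V-R =  4 → E
  i= 6: I-K = 24 → Y
  i= 7: J-A =  9 → J
  i= 8: C-K = 18 → S
  i= 9: J-C =  7 → H
  i=10: N-J =  4 → E
  i=11: E-G = 24 → Y
  i=12: Y-P =  9 → J
  i=13: G-O = 18 → S
  i=14: D-W =  7 → H
  i=15: D-Z =  4 → E
  i=16: Z-B = 24 → Y
  i=17: U-L =  9 → J
  i=18: L-T = 18 → S
  i=19: B-U =  7 → H
  i=20: I-E =  4 → E
  i=21: H-J = 24 → Y
  i=22: R-I =  9 → J
  shifts repeat with period 5: EYJSH

EYJSH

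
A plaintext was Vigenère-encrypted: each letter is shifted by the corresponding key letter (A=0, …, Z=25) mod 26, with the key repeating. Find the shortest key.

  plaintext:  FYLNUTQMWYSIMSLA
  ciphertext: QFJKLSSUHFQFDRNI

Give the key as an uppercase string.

LHYXRZCI

  i= 0: Q-F = 11 → L
  i= 1: F-Y =  7 → H
  i= 2: J-L = 24 → Y
  i= 3: K-N = 23 → X
  i= 4: L-U = 17 → R
  i= 5: S-T = 25 → Z
  i= 6: S-Q =  2 → C
  i= 7: U-M =  8 → I
  i= 8: H-W = 11 → L
  i= 9: F-Y =  7 → H
  i=10: Q-S = 24 → Y
  i=11: F-I = 23 → X
  i=12: D-M = 17 → R
  i=13: R-S = 25 → Z
  i=14: N-L =  2 → C
  i=15: I-A =  8 → I
  shifts repeat with period 8: LHYXRZCI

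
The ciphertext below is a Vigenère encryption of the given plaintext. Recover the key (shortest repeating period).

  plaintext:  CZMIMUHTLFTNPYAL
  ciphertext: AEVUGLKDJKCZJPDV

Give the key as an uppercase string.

  i= 0: A-C = 24 → Y
  i= 1: E-Z =  5 → F
  i= 2: V-M =  9 → J
  i= 3: U-I = 12 → M
  i= 4: G-M = 20 → U
  i= 5: L-U = 17 → R
  i= 6: K-H =  3 → D
  i= 7: D-T = 10 → K
  i= 8: J-L = 24 → Y
  i= 9: K-F =  5 → F
  i=10: C-T =  9 → J
  i=11: Z-N = 12 → M
  i=12: J-P = 20 → U
  i=13: P-Y = 17 → R
  i=14: D-A =  3 → D
  i=15: V-L = 10 → K
  shifts repeat with period 8: YFJMURDK

YFJMURDK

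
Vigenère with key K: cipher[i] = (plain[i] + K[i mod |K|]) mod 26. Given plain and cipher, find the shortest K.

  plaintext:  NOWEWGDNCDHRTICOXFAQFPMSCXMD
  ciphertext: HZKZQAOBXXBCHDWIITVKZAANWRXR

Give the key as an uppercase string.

ULOVU

  i= 0: H-N = 20 → U
  i= 1: Z-O = 11 → L
  i= 2: K-W = 14 → O
  i= 3: Z-E = 21 → V
  i= 4: Q-W = 20 → U
  i= 5: A-G = 20 → U
  i= 6: O-D = 11 → L
  i= 7: B-N = 14 → O
  i= 8: X-C = 21 → V
  i= 9: X-D = 20 → U
  i=10: B-H = 20 → U
  i=11: C-R = 11 → L
  i=12: H-T = 14 → O
  i=13: D-I = 21 → V
  i=14: W-C = 20 → U
  i=15: I-O = 20 → U
  i=16: I-X = 11 → L
  i=17: T-F = 14 → O
  i=18: V-A = 21 → V
  i=19: K-Q = 20 → U
  i=20: Z-F = 20 → U
  i=21: A-P = 11 → L
  i=22: A-M = 14 → O
  i=23: N-S = 21 → V
  i=24: W-C = 20 → U
  i=25: R-X = 20 → U
  i=26: X-M = 11 → L
  i=27: R-D = 14 → O
  shifts repeat with period 5: ULOVU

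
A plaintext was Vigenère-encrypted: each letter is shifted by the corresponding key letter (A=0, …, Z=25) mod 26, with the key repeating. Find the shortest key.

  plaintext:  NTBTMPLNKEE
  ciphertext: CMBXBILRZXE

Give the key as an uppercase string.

PTAE

  i= 0: C-N = 15 → P
  i= 1: M-T = 19 → T
  i= 2: B-B =  0 → A
  i= 3: X-T =  4 → E
  i= 4: B-M = 15 → P
  i= 5: I-P = 19 → T
  i= 6: L-L =  0 → A
  i= 7: R-N =  4 → E
  i= 8: Z-K = 15 → P
  i= 9: X-E = 19 → T
  i=10: E-E =  0 → A
  shifts repeat with period 4: PTAE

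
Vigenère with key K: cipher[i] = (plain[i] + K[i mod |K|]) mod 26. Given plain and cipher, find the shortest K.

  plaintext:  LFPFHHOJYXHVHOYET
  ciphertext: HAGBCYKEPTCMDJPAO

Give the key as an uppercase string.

WVR

  i= 0: H-L = 22 → W
  i= 1: A-F = 21 → V
  i= 2: G-P = 17 → R
  i= 3: B-F = 22 → W
  i= 4: C-H = 21 → V
  i= 5: Y-H = 17 → R
  i= 6: K-O = 22 → W
  i= 7: E-J = 21 → V
  i= 8: P-Y = 17 → R
  i= 9: T-X = 22 → W
  i=10: C-H = 21 → V
  i=11: M-V = 17 → R
  i=12: D-H = 22 → W
  i=13: J-O = 21 → V
  i=14: P-Y = 17 → R
  i=15: A-E = 22 → W
  i=16: O-T = 21 → V
  shifts repeat with period 3: WVR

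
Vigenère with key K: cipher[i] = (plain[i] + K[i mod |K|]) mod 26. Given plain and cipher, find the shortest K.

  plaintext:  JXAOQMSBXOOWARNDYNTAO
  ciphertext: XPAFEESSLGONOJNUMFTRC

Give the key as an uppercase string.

OSAR

  i= 0: X-J = 14 → O
  i= 1: P-X = 18 → S
  i= 2: A-A =  0 → A
  i= 3: F-O = 17 → R
  i= 4: E-Q = 14 → O
  i= 5: E-M = 18 → S
  i= 6: S-S =  0 → A
  i= 7: S-B = 17 → R
  i= 8: L-X = 14 → O
  i= 9: G-O = 18 → S
  i=10: O-O =  0 → A
  i=11: N-W = 17 → R
  i=12: O-A = 14 → O
  i=13: J-R = 18 → S
  i=14: N-N =  0 → A
  i=15: U-D = 17 → R
  i=16: M-Y = 14 → O
  i=17: F-N = 18 → S
  i=18: T-T =  0 → A
  i=19: R-A = 17 → R
  i=20: C-O = 14 → O
  shifts repeat with period 4: OSAR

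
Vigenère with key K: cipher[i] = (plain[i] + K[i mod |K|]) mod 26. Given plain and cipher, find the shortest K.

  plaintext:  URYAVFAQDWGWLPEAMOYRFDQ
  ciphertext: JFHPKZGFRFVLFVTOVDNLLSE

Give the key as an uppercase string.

POJPPUG

  i= 0: J-U = 15 → P
  i= 1: F-R = 14 → O
  i= 2: H-Y =  9 → J
  i= 3: P-A = 15 → P
  i= 4: K-V = 15 → P
  i= 5: Z-F = 20 → U
  i= 6: G-A =  6 → G
  i= 7: F-Q = 15 → P
  i= 8: R-D = 14 → O
  i= 9: F-W =  9 → J
  i=10: V-G = 15 → P
  i=11: L-W = 15 → P
  i=12: F-L = 20 → U
  i=13: V-P =  6 → G
  i=14: T-E = 15 → P
  i=15: O-A = 14 → O
  i=16: V-M =  9 → J
  i=17: D-O = 15 → P
  i=18: N-Y = 15 → P
  i=19: L-R = 20 → U
  i=20: L-F =  6 → G
  i=21: S-D = 15 → P
  i=22: E-Q = 14 → O
  shifts repeat with period 7: POJPPUG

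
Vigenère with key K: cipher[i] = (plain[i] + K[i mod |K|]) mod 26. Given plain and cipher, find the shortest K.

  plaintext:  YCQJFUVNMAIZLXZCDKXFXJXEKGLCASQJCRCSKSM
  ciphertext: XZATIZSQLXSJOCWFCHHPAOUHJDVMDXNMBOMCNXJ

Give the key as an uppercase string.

ZXKKDFXD

  i= 0: X-Y = 25 → Z
  i= 1: Z-C = 23 → X
  i= 2: A-Q = 10 → K
  i= 3: T-J = 10 → K
  i= 4: I-F =  3 → D
  i= 5: Z-U =  5 → F
  i= 6: S-V = 23 → X
  i= 7: Q-N =  3 → D
  i= 8: L-M = 25 → Z
  i= 9: X-A = 23 → X
  i=10: S-I = 10 → K
  i=11: J-Z = 10 → K
  i=12: O-L =  3 → D
  i=13: C-X =  5 → F
  i=14: W-Z = 23 → X
  i=15: F-C =  3 → D
  i=16: C-D = 25 → Z
  i=17: H-K = 23 → X
  i=18: H-X = 10 → K
  i=19: P-F = 10 → K
  i=20: A-X =  3 → D
  i=21: O-J =  5 → F
  i=22: U-X = 23 → X
  i=23: H-E =  3 → D
  i=24: J-K = 25 → Z
  i=25: D-G = 23 → X
  i=26: V-L = 10 → K
  i=27: M-C = 10 → K
  i=28: D-A =  3 → D
  i=29: X-S =  5 → F
  i=30: N-Q = 23 → X
  i=31: M-J =  3 → D
  i=32: B-C = 25 → Z
  i=33: O-R = 23 → X
  i=34: M-C = 10 → K
  i=35: C-S = 10 → K
  i=36: N-K =  3 → D
  i=37: X-S =  5 → F
  i=38: J-M = 23 → X
  shifts repeat with period 8: ZXKKDFXD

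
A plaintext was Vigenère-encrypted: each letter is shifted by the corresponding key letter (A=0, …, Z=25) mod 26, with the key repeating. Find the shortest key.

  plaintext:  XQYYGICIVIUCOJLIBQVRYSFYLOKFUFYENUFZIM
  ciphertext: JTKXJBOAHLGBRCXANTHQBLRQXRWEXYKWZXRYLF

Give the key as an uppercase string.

MDMZDTMS

  i= 0: J-X = 12 → M
  i= 1: T-Q =  3 → D
  i= 2: K-Y = 12 → M
  i= 3: X-Y = 25 → Z
  i= 4: J-G =  3 → D
  i= 5: B-I = 19 → T
  i= 6: O-C = 12 → M
  i= 7: A-I = 18 → S
  i= 8: H-V = 12 → M
  i= 9: L-I =  3 → D
  i=10: G-U = 12 → M
  i=11: B-C = 25 → Z
  i=12: R-O =  3 → D
  i=13: C-J = 19 → T
  i=14: X-L = 12 → M
  i=15: A-I = 18 → S
  i=16: N-B = 12 → M
  i=17: T-Q =  3 → D
  i=18: H-V = 12 → M
  i=19: Q-R = 25 → Z
  i=20: B-Y =  3 → D
  i=21: L-S = 19 → T
  i=22: R-F = 12 → M
  i=23: Q-Y = 18 → S
  i=24: X-L = 12 → M
  i=25: R-O =  3 → D
  i=26: W-K = 12 → M
  i=27: E-F = 25 → Z
  i=28: X-U =  3 → D
  i=29: Y-F = 19 → T
  i=30: K-Y = 12 → M
  i=31: W-E = 18 → S
  i=32: Z-N = 12 → M
  i=33: X-U =  3 → D
  i=34: R-F = 12 → M
  i=35: Y-Z = 25 → Z
  i=36: L-I =  3 → D
  i=37: F-M = 19 → T
  shifts repeat with period 8: MDMZDTMS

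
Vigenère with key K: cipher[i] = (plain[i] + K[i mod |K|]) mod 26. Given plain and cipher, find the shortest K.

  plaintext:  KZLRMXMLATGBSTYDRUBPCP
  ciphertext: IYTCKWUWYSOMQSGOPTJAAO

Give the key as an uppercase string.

  i= 0: I-K = 24 → Y
  i= 1: Y-Z = 25 → Z
  i= 2: T-L =  8 → I
  i= 3: C-R = 11 → L
  i= 4: K-M = 24 → Y
  i= 5: W-X = 25 → Z
  i= 6: U-M =  8 → I
  i= 7: W-L = 11 → L
  i= 8: Y-A = 24 → Y
  i= 9: S-T = 25 → Z
  i=10: O-G =  8 → I
  i=11: M-B = 11 → L
  i=12: Q-S = 24 → Y
  i=13: S-T = 25 → Z
  i=14: G-Y =  8 → I
  i=15: O-D = 11 → L
  i=16: P-R = 24 → Y
  i=17: T-U = 25 → Z
  i=18: J-B =  8 → I
  i=19: A-P = 11 → L
  i=20: A-C = 24 → Y
  i=21: O-P = 25 → Z
  shifts repeat with period 4: YZIL

YZIL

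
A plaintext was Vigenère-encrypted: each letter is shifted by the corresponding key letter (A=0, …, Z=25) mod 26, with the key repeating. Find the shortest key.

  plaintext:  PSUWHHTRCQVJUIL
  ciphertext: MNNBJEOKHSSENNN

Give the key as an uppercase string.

  i= 0: M-P = 23 → X
  i= 1: N-S = 21 → V
  i= 2: N-U = 19 → T
  i= 3: B-W =  5 → F
  i= 4: J-H =  2 → C
  i= 5: E-H = 23 → X
  i= 6: O-T = 21 → V
  i= 7: K-R = 19 → T
  i= 8: H-C =  5 → F
  i= 9: S-Q =  2 → C
  i=10: S-V = 23 → X
  i=11: E-J = 21 → V
  i=12: N-U = 19 → T
  i=13: N-I =  5 → F
  i=14: N-L =  2 → C
  shifts repeat with period 5: XVTFC

XVTFC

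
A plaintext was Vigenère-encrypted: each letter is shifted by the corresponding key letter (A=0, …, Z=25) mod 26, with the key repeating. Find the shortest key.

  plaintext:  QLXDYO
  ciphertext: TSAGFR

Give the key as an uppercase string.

DHD

  i= 0: T-Q =  3 → D
  i= 1: S-L =  7 → H
  i= 2: A-X =  3 → D
  i= 3: G-D =  3 → D
  i= 4: F-Y =  7 → H
  i= 5: R-O =  3 → D
  shifts repeat with period 3: DHD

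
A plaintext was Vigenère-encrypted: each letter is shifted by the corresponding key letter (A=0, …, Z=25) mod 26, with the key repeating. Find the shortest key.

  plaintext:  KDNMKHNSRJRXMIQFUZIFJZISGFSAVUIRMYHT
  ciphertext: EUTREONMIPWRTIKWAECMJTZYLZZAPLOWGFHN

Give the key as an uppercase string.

  i= 0: E-K = 20 → U
  i= 1: U-D = 17 → R
  i= 2: T-N =  6 → G
  i= 3: R-M =  5 → F
  i= 4: E-K = 20 → U
  i= 5: O-H =  7 → H
  i= 6: N-N =  0 → A
  i= 7: M-S = 20 → U
  i= 8: I-R = 17 → R
  i= 9: P-J =  6 → G
  i=10: W-R =  5 → F
  i=11: R-X = 20 → U
  i=12: T-M =  7 → H
  i=13: I-I =  0 → A
  i=14: K-Q = 20 → U
  i=15: W-F = 17 → R
  i=16: A-U =  6 → G
  i=17: E-Z =  5 → F
  i=18: C-I = 20 → U
  i=19: M-F =  7 → H
  i=20: J-J =  0 → A
  i=21: T-Z = 20 → U
  i=22: Z-I = 17 → R
  i=23: Y-S =  6 → G
  i=24: L-G =  5 → F
  i=25: Z-F = 20 → U
  i=26: Z-S =  7 → H
  i=27: A-A =  0 → A
  i=28: P-V = 20 → U
  i=29: L-U = 17 → R
  i=30: O-I =  6 → G
  i=31: W-R =  5 → F
  i=32: G-M = 20 → U
  i=33: F-Y =  7 → H
  i=34: H-H =  0 → A
  i=35: N-T = 20 → U
  shifts repeat with period 7: URGFUHA

URGFUHA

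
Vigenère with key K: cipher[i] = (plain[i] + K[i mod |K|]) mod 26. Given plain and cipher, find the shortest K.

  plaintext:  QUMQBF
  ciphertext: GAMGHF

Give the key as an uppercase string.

  i= 0: G-Q = 16 → Q
  i= 1: A-U =  6 → G
  i= 2: M-M =  0 → A
  i= 3: G-Q = 16 → Q
  i= 4: H-B =  6 → G
  i= 5: F-F =  0 → A
  shifts repeat with period 3: QGA

QGA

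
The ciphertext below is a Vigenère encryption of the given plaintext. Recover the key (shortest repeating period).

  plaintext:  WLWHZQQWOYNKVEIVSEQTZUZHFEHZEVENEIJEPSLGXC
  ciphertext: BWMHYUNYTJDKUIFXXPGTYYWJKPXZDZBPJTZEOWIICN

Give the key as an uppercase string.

  i= 0: B-W =  5 → F
  i= 1: W-L = 11 → L
  i= 2: M-W = 16 → Q
  i= 3: H-H =  0 → A
  i= 4: Y-Z = 25 → Z
  i= 5: U-Q =  4 → E
  i= 6: N-Q = 23 → X
  i= 7: Y-W =  2 → C
  i= 8: T-O =  5 → F
  i= 9: J-Y = 11 → L
  i=10: D-N = 16 → Q
  i=11: K-K =  0 → A
  i=12: U-V = 25 → Z
  i=13: I-E =  4 → E
  i=14: F-I = 23 → X
  i=15: X-V =  2 → C
  i=16: X-S =  5 → F
  i=17: P-E = 11 → L
  i=18: G-Q = 16 → Q
  i=19: T-T =  0 → A
  i=20: Y-Z = 25 → Z
  i=21: Y-U =  4 → E
  i=22: W-Z = 23 → X
  i=23: J-H =  2 → C
  i=24: K-F =  5 → F
  i=25: P-E = 11 → L
  i=26: X-H = 16 → Q
  i=27: Z-Z =  0 → A
  i=28: D-E = 25 → Z
  i=29: Z-V =  4 → E
  i=30: B-E = 23 → X
  i=31: P-N =  2 → C
  i=32: J-E =  5 → F
  i=33: T-I = 11 → L
  i=34: Z-J = 16 → Q
  i=35: E-E =  0 → A
  i=36: O-P = 25 → Z
  i=37: W-S =  4 → E
  i=38: I-L = 23 → X
  i=39: I-G =  2 → C
  i=40: C-X =  5 → F
  i=41: N-C = 11 → L
  shifts repeat with period 8: FLQAZEXC

FLQAZEXC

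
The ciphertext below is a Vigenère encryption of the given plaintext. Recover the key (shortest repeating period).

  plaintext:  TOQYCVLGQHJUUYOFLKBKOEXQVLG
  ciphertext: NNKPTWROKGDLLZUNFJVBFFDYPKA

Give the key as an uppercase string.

UZURRBGI

  i= 0: N-T = 20 → U
  i= 1: N-O = 25 → Z
  i= 2: K-Q = 20 → U
  i= 3: P-Y = 17 → R
  i= 4: T-C = 17 → R
  i= 5: W-V =  1 → B
  i= 6: R-L =  6 → G
  i= 7: O-G =  8 → I
  i= 8: K-Q = 20 → U
  i= 9: G-H = 25 → Z
  i=10: D-J = 20 → U
  i=11: L-U = 17 → R
  i=12: L-U = 17 → R
  i=13: Z-Y =  1 → B
  i=14: U-O =  6 → G
  i=15: N-F =  8 → I
  i=16: F-L = 20 → U
  i=17: J-K = 25 → Z
  i=18: V-B = 20 → U
  i=19: B-K = 17 → R
  i=20: F-O = 17 → R
  i=21: F-E =  1 → B
  i=22: D-X =  6 → G
  i=23: Y-Q =  8 → I
  i=24: P-V = 20 → U
  i=25: K-L = 25 → Z
  i=26: A-G = 20 → U
  shifts repeat with period 8: UZURRBGI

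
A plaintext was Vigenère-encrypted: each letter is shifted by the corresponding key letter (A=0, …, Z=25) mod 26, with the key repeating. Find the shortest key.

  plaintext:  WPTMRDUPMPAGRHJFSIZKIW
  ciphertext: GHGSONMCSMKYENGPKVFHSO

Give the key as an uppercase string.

KSNGX

  i= 0: G-W = 10 → K
  i= 1: H-P = 18 → S
  i= 2: G-T = 13 → N
  i= 3: S-M =  6 → G
  i= 4: O-R = 23 → X
  i= 5: N-D = 10 → K
  i= 6: M-U = 18 → S
  i= 7: C-P = 13 → N
  i= 8: S-M =  6 → G
  i= 9: M-P = 23 → X
  i=10: K-A = 10 → K
  i=11: Y-G = 18 → S
  i=12: E-R = 13 → N
  i=13: N-H =  6 → G
  i=14: G-J = 23 → X
  i=15: P-F = 10 → K
  i=16: K-S = 18 → S
  i=17: V-I = 13 → N
  i=18: F-Z =  6 → G
  i=19: H-K = 23 → X
  i=20: S-I = 10 → K
  i=21: O-W = 18 → S
  shifts repeat with period 5: KSNGX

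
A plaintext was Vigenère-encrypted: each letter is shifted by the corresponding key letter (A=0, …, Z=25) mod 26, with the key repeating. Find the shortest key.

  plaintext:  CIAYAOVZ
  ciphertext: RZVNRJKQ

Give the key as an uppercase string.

PRV

  i= 0: R-C = 15 → P
  i= 1: Z-I = 17 → R
  i= 2: V-A = 21 → V
  i= 3: N-Y = 15 → P
  i= 4: R-A = 17 → R
  i= 5: J-O = 21 → V
  i= 6: K-V = 15 → P
  i= 7: Q-Z = 17 → R
  shifts repeat with period 3: PRV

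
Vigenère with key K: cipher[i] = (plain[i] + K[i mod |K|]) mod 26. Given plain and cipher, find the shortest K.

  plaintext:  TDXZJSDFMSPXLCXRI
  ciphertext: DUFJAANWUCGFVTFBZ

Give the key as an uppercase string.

KRI

  i= 0: D-T = 10 → K
  i= 1: U-D = 17 → R
  i= 2: F-X =  8 → I
  i= 3: J-Z = 10 → K
  i= 4: A-J = 17 → R
  i= 5: A-S =  8 → I
  i= 6: N-D = 10 → K
  i= 7: W-F = 17 → R
  i= 8: U-M =  8 → I
  i= 9: C-S = 10 → K
  i=10: G-P = 17 → R
  i=11: F-X =  8 → I
  i=12: V-L = 10 → K
  i=13: T-C = 17 → R
  i=14: F-X =  8 → I
  i=15: B-R = 10 → K
  i=16: Z-I = 17 → R
  shifts repeat with period 3: KRI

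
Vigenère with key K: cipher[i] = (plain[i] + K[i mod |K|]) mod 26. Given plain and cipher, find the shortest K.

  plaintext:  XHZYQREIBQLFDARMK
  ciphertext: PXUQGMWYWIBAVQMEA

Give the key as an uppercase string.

SQV

  i= 0: P-X = 18 → S
  i= 1: X-H = 16 → Q
  i= 2: U-Z = 21 → V
  i= 3: Q-Y = 18 → S
  i= 4: G-Q = 16 → Q
  i= 5: M-R = 21 → V
  i= 6: W-E = 18 → S
  i= 7: Y-I = 16 → Q
  i= 8: W-B = 21 → V
  i= 9: I-Q = 18 → S
  i=10: B-L = 16 → Q
  i=11: A-F = 21 → V
  i=12: V-D = 18 → S
  i=13: Q-A = 16 → Q
  i=14: M-R = 21 → V
  i=15: E-M = 18 → S
  i=16: A-K = 16 → Q
  shifts repeat with period 3: SQV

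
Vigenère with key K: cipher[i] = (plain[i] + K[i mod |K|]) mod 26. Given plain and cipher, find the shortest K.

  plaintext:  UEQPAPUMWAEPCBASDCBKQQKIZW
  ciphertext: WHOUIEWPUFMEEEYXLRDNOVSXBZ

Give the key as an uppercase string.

  i= 0: W-U =  2 → C
  i= 1: H-E =  3 → D
  i= 2: O-Q = 24 → Y
  i= 3: U-P =  5 → F
  i= 4: I-A =  8 → I
  i= 5: E-P = 15 → P
  i= 6: W-U =  2 → C
  i= 7: P-M =  3 → D
  i= 8: U-W = 24 → Y
  i= 9: F-A =  5 → F
  i=10: M-E =  8 → I
  i=11: E-P = 15 → P
  i=12: E-C =  2 → C
  i=13: E-B =  3 → D
  i=14: Y-A = 24 → Y
  i=15: X-S =  5 → F
  i=16: L-D =  8 → I
  i=17: R-C = 15 → P
  i=18: D-B =  2 → C
  i=19: N-K =  3 → D
  i=20: O-Q = 24 → Y
  i=21: V-Q =  5 → F
  i=22: S-K =  8 → I
  i=23: X-I = 15 → P
  i=24: B-Z =  2 → C
  i=25: Z-W =  3 → D
  shifts repeat with period 6: CDYFIP

CDYFIP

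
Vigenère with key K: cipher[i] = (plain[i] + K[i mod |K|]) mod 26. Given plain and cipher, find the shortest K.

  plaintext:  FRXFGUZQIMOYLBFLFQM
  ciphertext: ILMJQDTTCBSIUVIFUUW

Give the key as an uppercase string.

DUPEKJU

  i= 0: I-F =  3 → D
  i= 1: L-R = 20 → U
  i= 2: M-X = 15 → P
  i= 3: J-F =  4 → E
  i= 4: Q-G = 10 → K
  i= 5: D-U =  9 → J
  i= 6: T-Z = 20 → U
  i= 7: T-Q =  3 → D
  i= 8: C-I = 20 → U
  i= 9: B-M = 15 → P
  i=10: S-O =  4 → E
  i=11: I-Y = 10 → K
  i=12: U-L =  9 → J
  i=13: V-B = 20 → U
  i=14: I-F =  3 → D
  i=15: F-L = 20 → U
  i=16: U-F = 15 → P
  i=17: U-Q =  4 → E
  i=18: W-M = 10 → K
  shifts repeat with period 7: DUPEKJU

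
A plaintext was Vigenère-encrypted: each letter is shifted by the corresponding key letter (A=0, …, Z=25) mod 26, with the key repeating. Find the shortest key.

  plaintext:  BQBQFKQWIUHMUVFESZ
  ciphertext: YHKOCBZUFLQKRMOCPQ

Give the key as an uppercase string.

XRJY

  i= 0: Y-B = 23 → X
  i= 1: H-Q = 17 → R
  i= 2: K-B =  9 → J
  i= 3: O-Q = 24 → Y
  i= 4: C-F = 23 → X
  i= 5: B-K = 17 → R
  i= 6: Z-Q =  9 → J
  i= 7: U-W = 24 → Y
  i= 8: F-I = 23 → X
  i= 9: L-U = 17 → R
  i=10: Q-H =  9 → J
  i=11: K-M = 24 → Y
  i=12: R-U = 23 → X
  i=13: M-V = 17 → R
  i=14: O-F =  9 → J
  i=15: C-E = 24 → Y
  i=16: P-S = 23 → X
  i=17: Q-Z = 17 → R
  shifts repeat with period 4: XRJY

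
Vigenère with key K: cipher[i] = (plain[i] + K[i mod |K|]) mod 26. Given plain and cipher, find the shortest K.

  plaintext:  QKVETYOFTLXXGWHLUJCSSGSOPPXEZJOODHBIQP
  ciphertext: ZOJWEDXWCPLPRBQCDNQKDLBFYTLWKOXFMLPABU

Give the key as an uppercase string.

  i= 0: Z-Q =  9 → J
  i= 1: O-K =  4 → E
  i= 2: J-V = 14 → O
  i= 3: W-E = 18 → S
  i= 4: E-T = 11 → L
  i= 5: D-Y =  5 → F
  i= 6: X-O =  9 → J
  i= 7: W-F = 17 → R
  i= 8: C-T =  9 → J
  i= 9: P-L =  4 → E
  i=10: L-X = 14 → O
  i=11: P-X = 18 → S
  i=12: R-G = 11 → L
  i=13: B-W =  5 → F
  i=14: Q-H =  9 → J
  i=15: C-L = 17 → R
  i=16: D-U =  9 → J
  i=17: N-J =  4 → E
  i=18: Q-C = 14 → O
  i=19: K-S = 18 → S
  i=20: D-S = 11 → L
  i=21: L-G =  5 → F
  i=22: B-S =  9 → J
  i=23: F-O = 17 → R
  i=24: Y-P =  9 → J
  i=25: T-P =  4 → E
  i=26: L-X = 14 → O
  i=27: W-E = 18 → S
  i=28: K-Z = 11 → L
  i=29: O-J =  5 → F
  i=30: X-O =  9 → J
  i=31: F-O = 17 → R
  i=32: M-D =  9 → J
  i=33: L-H =  4 → E
  i=34: P-B = 14 → O
  i=35: A-I = 18 → S
  i=36: B-Q = 11 → L
  i=37: U-P =  5 → F
  shifts repeat with period 8: JEOSLFJR

JEOSLFJR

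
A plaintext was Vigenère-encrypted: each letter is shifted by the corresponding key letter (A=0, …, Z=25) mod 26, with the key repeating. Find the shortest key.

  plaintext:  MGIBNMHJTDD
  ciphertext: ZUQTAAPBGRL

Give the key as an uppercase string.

  i= 0: Z-M = 13 → N
  i= 1: U-G = 14 → O
  i= 2: Q-I =  8 → I
  i= 3: T-B = 18 → S
  i= 4: A-N = 13 → N
  i= 5: A-M = 14 → O
  i= 6: P-H =  8 → I
  i= 7: B-J = 18 → S
  i= 8: G-T = 13 → N
  i= 9: R-D = 14 → O
  i=10: L-D =  8 → I
  shifts repeat with period 4: NOIS

NOIS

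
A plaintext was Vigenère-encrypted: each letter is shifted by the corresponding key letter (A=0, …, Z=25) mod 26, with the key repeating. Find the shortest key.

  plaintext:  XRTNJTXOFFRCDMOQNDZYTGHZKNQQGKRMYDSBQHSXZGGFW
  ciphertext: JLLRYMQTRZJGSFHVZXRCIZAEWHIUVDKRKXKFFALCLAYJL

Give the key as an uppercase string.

  i= 0: J-X = 12 → M
  i= 1: L-R = 20 → U
  i= 2: L-T = 18 → S
  i= 3: R-N =  4 → E
  i= 4: Y-J = 15 → P
  i= 5: M-T = 19 → T
  i= 6: Q-X = 19 → T
  i= 7: T-O =  5 → F
  i= 8: R-F = 12 → M
  i= 9: Z-F = 20 → U
  i=10: J-R = 18 → S
  i=11: G-C =  4 → E
  i=12: S-D = 15 → P
  i=13: F-M = 19 → T
  i=14: H-O = 19 → T
  i=15: V-Q =  5 → F
  i=16: Z-N = 12 → M
  i=17: X-D = 20 → U
  i=18: R-Z = 18 → S
  i=19: C-Y =  4 → E
  i=20: I-T = 15 → P
  i=21: Z-G = 19 → T
  i=22: A-H = 19 → T
  i=23: E-Z =  5 → F
  i=24: W-K = 12 → M
  i=25: H-N = 20 → U
  i=26: I-Q = 18 → S
  i=27: U-Q =  4 → E
  i=28: V-G = 15 → P
  i=29: D-K = 19 → T
  i=30: K-R = 19 → T
  i=31: R-M =  5 → F
  i=32: K-Y = 12 → M
  i=33: X-D = 20 → U
  i=34: K-S = 18 → S
  i=35: F-B =  4 → E
  i=36: F-Q = 15 → P
  i=37: A-H = 19 → T
  i=38: L-S = 19 → T
  i=39: C-X =  5 → F
  i=40: L-Z = 12 → M
  i=41: A-G = 20 → U
  i=42: Y-G = 18 → S
  i=43: J-F =  4 → E
  i=44: L-W = 15 → P
  shifts repeat with period 8: MUSEPTTF

MUSEPTTF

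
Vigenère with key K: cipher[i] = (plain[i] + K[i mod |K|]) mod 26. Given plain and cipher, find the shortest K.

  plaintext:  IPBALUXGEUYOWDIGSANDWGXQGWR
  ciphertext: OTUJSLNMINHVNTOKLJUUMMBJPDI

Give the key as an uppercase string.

GETJHRQ

  i= 0: O-I =  6 → G
  i= 1: T-P =  4 → E
  i= 2: U-B = 19 → T
  i= 3: J-A =  9 → J
  i= 4: S-L =  7 → H
  i= 5: L-U = 17 → R
  i= 6: N-X = 16 → Q
  i= 7: M-G =  6 → G
  i= 8: I-E =  4 → E
  i= 9: N-U = 19 → T
  i=10: H-Y =  9 → J
  i=11: V-O =  7 → H
  i=12: N-W = 17 → R
  i=13: T-D = 16 → Q
  i=14: O-I =  6 → G
  i=15: K-G =  4 → E
  i=16: L-S = 19 → T
  i=17: J-A =  9 → J
  i=18: U-N =  7 → H
  i=19: U-D = 17 → R
  i=20: M-W = 16 → Q
  i=21: M-G =  6 → G
  i=22: B-X =  4 → E
  i=23: J-Q = 19 → T
  i=24: P-G =  9 → J
  i=25: D-W =  7 → H
  i=26: I-R = 17 → R
  shifts repeat with period 7: GETJHRQ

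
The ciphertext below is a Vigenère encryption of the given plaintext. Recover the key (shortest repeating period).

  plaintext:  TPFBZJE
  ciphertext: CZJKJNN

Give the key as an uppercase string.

  i= 0: C-T =  9 → J
  i= 1: Z-P = 10 → K
  i= 2: J-F =  4 → E
  i= 3: K-B =  9 → J
  i= 4: J-Z = 10 → K
  i= 5: N-J =  4 → E
  i= 6: N-E =  9 → J
  shifts repeat with period 3: JKE

JKE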